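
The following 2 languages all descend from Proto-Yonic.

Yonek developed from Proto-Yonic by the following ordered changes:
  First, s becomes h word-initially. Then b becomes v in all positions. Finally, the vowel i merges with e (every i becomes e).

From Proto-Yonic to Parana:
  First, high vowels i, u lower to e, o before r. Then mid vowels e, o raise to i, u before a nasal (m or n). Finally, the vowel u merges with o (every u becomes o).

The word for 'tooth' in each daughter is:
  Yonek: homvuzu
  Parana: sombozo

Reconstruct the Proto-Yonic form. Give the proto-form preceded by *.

*sombuzu

Position 7: Yonek has u, Parana has o. Yonek preserves u here (none of its changes turn any other segment into u), so the proto-segment is *u.
Position 5: Yonek has u, Parana has o. Yonek preserves u here (none of its changes turn any other segment into u), so the proto-segment is *u.
Position 4: Yonek has v, Parana has b. Parana preserves b here (none of its changes turn any other segment into b), so the proto-segment is *b.
This points to *sombuzu. Verify forward in each daughter:
Yonek: start from *sombuzu.
  rule 1 (debuccalisation): sombuzu → hombuzu
  rule 2 (unconditioned shift): hombuzu → homvuzu
  rule 3: no change — homvuzu
  ⇒ Yonek homvuzu
Parana: start from *sombuzu.
  rule 1: no change — sombuzu
  rule 2 (pre-nasal raising): sombuzu → sumbuzu
  rule 3 (vowel merger): sumbuzu → sombozo
  ⇒ Parana sombozo
*sombuzu is the unique common source.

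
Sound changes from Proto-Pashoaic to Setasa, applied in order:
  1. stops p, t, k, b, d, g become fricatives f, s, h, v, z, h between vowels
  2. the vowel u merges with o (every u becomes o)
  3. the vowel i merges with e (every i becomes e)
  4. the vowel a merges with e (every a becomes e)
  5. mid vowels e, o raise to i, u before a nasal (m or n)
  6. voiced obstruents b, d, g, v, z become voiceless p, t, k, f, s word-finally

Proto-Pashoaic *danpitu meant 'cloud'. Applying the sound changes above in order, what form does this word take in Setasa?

Setasa: *danpitu > danpisu > danpiso > danpeso > denpeso > dinpeso  (by intervocalic lenition, vowel merger, vowel merger, vowel merger, pre-nasal raising)

dinpeso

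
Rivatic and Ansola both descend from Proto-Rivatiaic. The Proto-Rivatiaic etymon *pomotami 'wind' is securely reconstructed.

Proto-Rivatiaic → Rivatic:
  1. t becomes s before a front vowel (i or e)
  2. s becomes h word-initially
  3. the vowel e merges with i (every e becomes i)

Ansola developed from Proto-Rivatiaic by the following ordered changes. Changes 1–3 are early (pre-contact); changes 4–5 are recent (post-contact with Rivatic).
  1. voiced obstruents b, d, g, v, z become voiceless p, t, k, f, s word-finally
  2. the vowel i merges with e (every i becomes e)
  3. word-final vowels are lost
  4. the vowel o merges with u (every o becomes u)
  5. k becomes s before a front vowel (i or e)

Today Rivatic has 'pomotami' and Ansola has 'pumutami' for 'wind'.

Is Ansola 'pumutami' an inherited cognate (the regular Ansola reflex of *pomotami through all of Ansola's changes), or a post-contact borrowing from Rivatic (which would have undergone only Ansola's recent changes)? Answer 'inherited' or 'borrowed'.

borrowed

If inherited, *pomotami would pass through all of Ansola's changes:
Ansola: *pomotami
  pomotami (rule 1 does not apply)
  pomotami → pomotame   [vowel merger]
  pomotame → pomotam   [apocope]
  pomotam → pumutam   [vowel merger]
  pumutam (rule 5 does not apply)
  giving Ansola pumutam.
If borrowed from Rivatic 'pomotami' after the early changes, it would undergo only the recent ones:
  rule 4 (vowel merger): pomotami → pumutami
  rule 5 (palatalisation): no change (pumutami)
  ⇒ as a loan: pumutami
Ansola 'pumutami' matches the loan outcome 'pumutami', not the inherited 'pumutam' — it skipped the early Ansola changes, so it was borrowed from Rivatic.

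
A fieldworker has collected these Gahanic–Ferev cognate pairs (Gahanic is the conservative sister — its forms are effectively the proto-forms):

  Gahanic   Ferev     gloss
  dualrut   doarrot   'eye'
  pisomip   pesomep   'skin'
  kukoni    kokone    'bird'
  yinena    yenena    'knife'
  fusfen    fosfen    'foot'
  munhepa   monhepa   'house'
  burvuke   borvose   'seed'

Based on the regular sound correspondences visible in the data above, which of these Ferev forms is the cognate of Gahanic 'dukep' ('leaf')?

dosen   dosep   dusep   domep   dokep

dosep

dualrut ~ doarrot, kukoni ~ kokone — Gahanic u corresponds to Ferev o after a consonant, before a consonant other than r, m, n, p, b, f, v.
burvuke ~ borvose — Gahanic k corresponds to Ferev s between vowels (before a front vowel).
Applying these to Gahanic 'dukep':
  dukep → dokep   (u→o after a consonant, before a consonant other than r, m, n, p, b, f, v)
  dokep → dosep   (k→s between vowels (before a front vowel))
So the Ferev cognate is 'dosep'.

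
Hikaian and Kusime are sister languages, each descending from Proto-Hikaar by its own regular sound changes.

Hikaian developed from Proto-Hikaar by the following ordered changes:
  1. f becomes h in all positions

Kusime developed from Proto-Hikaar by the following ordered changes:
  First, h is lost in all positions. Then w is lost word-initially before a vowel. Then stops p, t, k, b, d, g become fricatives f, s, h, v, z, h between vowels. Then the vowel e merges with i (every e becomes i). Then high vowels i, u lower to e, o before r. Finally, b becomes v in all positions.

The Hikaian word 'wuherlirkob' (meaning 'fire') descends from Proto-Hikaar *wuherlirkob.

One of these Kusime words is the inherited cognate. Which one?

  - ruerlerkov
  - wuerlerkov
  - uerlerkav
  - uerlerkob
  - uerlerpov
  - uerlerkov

uerlerkov

Kusime: start from *wuherlirkob.
  rule 1 (h-loss): wuherlirkob → wuerlirkob
  rule 2 (glide loss): wuerlirkob → uerlirkob
  rule 3: no change — uerlirkob
  rule 4 (vowel merger): uerlirkob → uirlirkob
  rule 5 (pre-rhotic lowering): uirlirkob → uerlerkob
  rule 6 (unconditioned shift): uerlerkob → uerlerkov
  ⇒ Kusime uerlerkov
Only 'uerlerkov' matches the regular Kusime development of *wuherlirkob.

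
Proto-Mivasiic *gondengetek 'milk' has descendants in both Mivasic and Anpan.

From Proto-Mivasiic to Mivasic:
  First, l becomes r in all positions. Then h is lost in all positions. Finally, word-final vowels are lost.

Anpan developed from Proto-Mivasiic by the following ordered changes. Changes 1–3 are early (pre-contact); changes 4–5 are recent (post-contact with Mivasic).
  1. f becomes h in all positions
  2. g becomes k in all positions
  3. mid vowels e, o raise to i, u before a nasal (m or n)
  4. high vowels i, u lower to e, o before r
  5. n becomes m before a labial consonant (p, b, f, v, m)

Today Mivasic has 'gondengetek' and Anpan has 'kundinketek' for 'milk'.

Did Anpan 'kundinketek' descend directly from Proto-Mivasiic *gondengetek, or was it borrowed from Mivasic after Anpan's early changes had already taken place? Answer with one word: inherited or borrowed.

inherited

If inherited, *gondengetek would pass through all of Anpan's changes:
Anpan: *gondengetek
  gondengetek (rule 1 does not apply)
  gondengetek → kondenketek   [unconditioned shift]
  kondenketek → kundinketek   [pre-nasal raising]
  kundinketek (rule 4 does not apply)
  kundinketek (rule 5 does not apply)
  giving Anpan kundinketek.
If borrowed from Mivasic 'gondengetek' after the early changes, it would undergo only the recent ones:
  rule 4 (pre-rhotic lowering): no change (gondengetek)
  rule 5 (nasal place assimilation): no change (gondengetek)
  ⇒ as a loan: gondengetek
Anpan 'kundinketek' matches the inherited outcome exactly, so it is an inherited cognate, not a loan.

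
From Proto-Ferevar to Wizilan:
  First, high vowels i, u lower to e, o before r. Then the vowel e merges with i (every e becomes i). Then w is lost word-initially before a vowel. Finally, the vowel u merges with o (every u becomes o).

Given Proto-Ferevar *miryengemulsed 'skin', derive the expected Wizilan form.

miryingimolsid

Wizilan: *miryengemulsed > meryengemulsed > miryingimulsid > miryingimolsid  (by pre-rhotic lowering, vowel merger, vowel merger)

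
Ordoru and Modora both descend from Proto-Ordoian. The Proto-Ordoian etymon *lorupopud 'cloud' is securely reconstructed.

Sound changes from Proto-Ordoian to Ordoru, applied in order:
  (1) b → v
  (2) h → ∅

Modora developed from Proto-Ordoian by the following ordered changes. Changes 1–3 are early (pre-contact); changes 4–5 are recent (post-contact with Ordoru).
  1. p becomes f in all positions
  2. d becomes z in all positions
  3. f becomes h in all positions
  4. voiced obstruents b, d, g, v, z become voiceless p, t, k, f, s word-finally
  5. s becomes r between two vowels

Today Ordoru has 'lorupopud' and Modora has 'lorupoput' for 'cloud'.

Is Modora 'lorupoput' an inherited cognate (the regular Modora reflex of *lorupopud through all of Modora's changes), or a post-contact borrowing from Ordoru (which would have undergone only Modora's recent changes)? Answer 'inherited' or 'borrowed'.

borrowed

If inherited, *lorupopud would pass through all of Modora's changes:
Modora: *lorupopud > lorufofud > lorufofuz > loruhohuz > loruhohus  (by unconditioned shift, unconditioned shift, unconditioned shift, final devoicing)
If borrowed from Ordoru 'lorupopud' after the early changes, it would undergo only the recent ones:
  rule 4 (final devoicing): lorupopud → lorupoput
  rule 5 (rhotacism): no change (lorupoput)
  ⇒ as a loan: lorupoput
Modora 'lorupoput' matches the loan outcome 'lorupoput', not the inherited 'loruhohus' — it skipped the early Modora changes, so it was borrowed from Ordoru.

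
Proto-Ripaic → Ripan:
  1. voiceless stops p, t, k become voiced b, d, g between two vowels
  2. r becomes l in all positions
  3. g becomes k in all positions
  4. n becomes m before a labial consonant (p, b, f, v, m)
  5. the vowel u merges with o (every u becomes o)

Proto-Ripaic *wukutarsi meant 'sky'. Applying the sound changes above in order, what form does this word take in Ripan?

Ripan: *wukutarsi
  wukutarsi → wugudarsi   [intervocalic voicing]
  wugudarsi → wugudalsi   [unconditioned shift]
  wugudalsi → wukudalsi   [unconditioned shift]
  wukudalsi (rule 4 does not apply)
  wukudalsi → wokodalsi   [vowel merger]
  giving Ripan wokodalsi.

wokodalsi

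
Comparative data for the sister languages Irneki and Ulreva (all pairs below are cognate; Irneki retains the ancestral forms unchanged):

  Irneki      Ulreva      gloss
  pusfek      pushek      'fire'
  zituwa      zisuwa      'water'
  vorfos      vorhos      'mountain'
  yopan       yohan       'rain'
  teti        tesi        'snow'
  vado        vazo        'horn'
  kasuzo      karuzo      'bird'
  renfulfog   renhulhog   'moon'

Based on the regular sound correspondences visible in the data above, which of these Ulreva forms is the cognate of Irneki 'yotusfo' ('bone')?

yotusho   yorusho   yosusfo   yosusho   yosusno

zituwa ~ zisuwa — Irneki t corresponds to Ulreva s between vowels (before a back vowel).
vorfos ~ vorhos, renfulfog ~ renhulhog — Irneki f corresponds to Ulreva h after a consonant, before a back vowel.
Applying these to Irneki 'yotusfo':
  yotusfo → yosusfo   (t→s between vowels (before a back vowel))
  yosusfo → yosusho   (f→h after a consonant, before a back vowel)
So the Ulreva cognate is 'yosusho'.

yosusho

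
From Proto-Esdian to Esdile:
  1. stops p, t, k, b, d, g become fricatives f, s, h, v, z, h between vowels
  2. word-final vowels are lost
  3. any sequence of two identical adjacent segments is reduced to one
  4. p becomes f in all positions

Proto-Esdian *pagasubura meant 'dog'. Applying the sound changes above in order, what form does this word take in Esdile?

fahasuvur

Esdile: *pagasubura > pahasuvura > pahasuvur > fahasuvur  (by intervocalic lenition, apocope, unconditioned shift)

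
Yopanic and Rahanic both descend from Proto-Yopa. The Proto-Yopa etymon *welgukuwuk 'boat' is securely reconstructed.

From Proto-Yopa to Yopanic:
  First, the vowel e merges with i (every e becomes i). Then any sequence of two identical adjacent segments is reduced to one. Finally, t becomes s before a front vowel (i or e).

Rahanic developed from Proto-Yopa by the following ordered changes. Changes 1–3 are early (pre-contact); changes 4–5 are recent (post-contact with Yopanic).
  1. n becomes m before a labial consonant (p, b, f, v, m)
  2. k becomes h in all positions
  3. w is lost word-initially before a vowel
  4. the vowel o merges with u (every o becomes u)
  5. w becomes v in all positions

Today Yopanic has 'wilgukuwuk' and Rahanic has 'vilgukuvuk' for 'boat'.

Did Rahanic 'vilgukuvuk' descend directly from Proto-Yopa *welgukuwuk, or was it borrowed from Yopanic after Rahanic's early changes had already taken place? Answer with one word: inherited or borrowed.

borrowed

If inherited, *welgukuwuk would pass through all of Rahanic's changes:
Rahanic: start from *welgukuwuk.
  rule 1: no change — welgukuwuk
  rule 2 (unconditioned shift): welgukuwuk → welguhuwuh
  rule 3 (glide loss): welguhuwuh → elguhuwuh
  rule 4: no change — elguhuwuh
  rule 5 (unconditioned shift): elguhuwuh → elguhuvuh
  ⇒ Rahanic elguhuvuh
If borrowed from Yopanic 'wilgukuwuk' after the early changes, it would undergo only the recent ones:
  rule 4 (vowel merger): no change (wilgukuwuk)
  rule 5 (unconditioned shift): wilgukuwuk → vilgukuvuk
  ⇒ as a loan: vilgukuvuk
Rahanic 'vilgukuvuk' matches the loan outcome 'vilgukuvuk', not the inherited 'elguhuvuh' — it skipped the early Rahanic changes, so it was borrowed from Yopanic.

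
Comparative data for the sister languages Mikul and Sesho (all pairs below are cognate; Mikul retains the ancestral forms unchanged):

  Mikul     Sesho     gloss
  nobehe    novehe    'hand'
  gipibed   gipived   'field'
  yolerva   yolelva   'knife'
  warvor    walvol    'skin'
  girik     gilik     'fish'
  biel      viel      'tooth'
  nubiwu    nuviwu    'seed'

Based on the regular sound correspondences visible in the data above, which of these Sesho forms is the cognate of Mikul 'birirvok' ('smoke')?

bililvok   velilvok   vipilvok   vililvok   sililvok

biel ~ viel — Mikul b corresponds to Sesho v word-initially before a front vowel.
girik ~ gilik — Mikul r corresponds to Sesho l between vowels (before a front vowel).
yolerva ~ yolelva, warvor ~ walvol — Mikul r corresponds to Sesho l after a vowel, before a labial obstruent.
Applying these to Mikul 'birirvok':
  birirvok → virirvok   (b→v word-initially before a front vowel)
  virirvok → vilirvok   (r→l between vowels (before a front vowel))
  vilirvok → vililvok   (r→l after a vowel, before a labial obstruent)
So the Sesho cognate is 'vililvok'.

vililvok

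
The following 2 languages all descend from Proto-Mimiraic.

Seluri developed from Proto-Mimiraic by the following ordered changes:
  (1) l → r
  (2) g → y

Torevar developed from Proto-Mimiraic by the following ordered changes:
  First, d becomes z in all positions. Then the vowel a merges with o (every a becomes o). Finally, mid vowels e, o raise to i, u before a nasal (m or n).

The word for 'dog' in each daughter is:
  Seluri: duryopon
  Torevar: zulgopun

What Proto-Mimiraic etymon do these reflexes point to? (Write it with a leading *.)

Position 7: Seluri has o, Torevar has u. Seluri preserves o here (none of its changes turn any other segment into o), so the proto-segment is *o.
Position 1: Seluri has d, Torevar has z. Seluri preserves d here (none of its changes turn any other segment into d), so the proto-segment is *d.
Position 4: Seluri has y, Torevar has g. Torevar preserves g here (none of its changes turn any other segment into g), so the proto-segment is *g.
Verify the candidate proto-form against each daughter:
Seluri: *dulgopon > durgopon > duryopon  (by unconditioned shift, unconditioned shift)
Torevar: *dulgopon
  dulgopon → zulgopon   [unconditioned shift]
  zulgopon (rule 2 does not apply)
  zulgopon → zulgopun   [pre-nasal raising]
  giving Torevar zulgopun.
Only *dulgopon yields all of Seluri duryopon, Torevar zulgopun.

*dulgopon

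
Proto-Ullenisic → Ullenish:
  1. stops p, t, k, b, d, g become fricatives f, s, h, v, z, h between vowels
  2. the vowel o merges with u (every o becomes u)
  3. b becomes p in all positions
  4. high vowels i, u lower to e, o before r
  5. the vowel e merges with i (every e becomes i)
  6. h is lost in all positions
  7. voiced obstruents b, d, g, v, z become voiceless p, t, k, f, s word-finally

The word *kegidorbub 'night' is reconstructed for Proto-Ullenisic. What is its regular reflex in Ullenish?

kiizorpup

Ullenish: *kegidorbub
  kegidorbub → kehizorbub   [intervocalic lenition]
  kehizorbub → kehizurbub   [vowel merger]
  kehizurbub → kehizurpup   [unconditioned shift]
  kehizurpup → kehizorpup   [pre-rhotic lowering]
  kehizorpup → kihizorpup   [vowel merger]
  kihizorpup → kiizorpup   [h-loss]
  kiizorpup (rule 7 does not apply)
  giving Ullenish kiizorpup.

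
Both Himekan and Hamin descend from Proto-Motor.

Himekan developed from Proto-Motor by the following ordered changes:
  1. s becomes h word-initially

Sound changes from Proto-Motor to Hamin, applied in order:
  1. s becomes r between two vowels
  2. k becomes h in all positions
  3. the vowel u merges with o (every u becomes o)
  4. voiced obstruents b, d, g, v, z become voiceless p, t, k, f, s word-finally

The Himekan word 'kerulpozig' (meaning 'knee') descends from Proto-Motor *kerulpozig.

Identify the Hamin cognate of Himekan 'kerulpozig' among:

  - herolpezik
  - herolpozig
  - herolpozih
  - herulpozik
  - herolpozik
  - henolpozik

Hamin: *kerulpozig
  kerulpozig (rule 1 does not apply)
  kerulpozig → herulpozig   [unconditioned shift]
  herulpozig → herolpozig   [vowel merger]
  herolpozig → herolpozik   [final devoicing]
  giving Hamin herolpozik.
Among the options, 'herolpozik' alone shows every Hamin change applied in order.

herolpozik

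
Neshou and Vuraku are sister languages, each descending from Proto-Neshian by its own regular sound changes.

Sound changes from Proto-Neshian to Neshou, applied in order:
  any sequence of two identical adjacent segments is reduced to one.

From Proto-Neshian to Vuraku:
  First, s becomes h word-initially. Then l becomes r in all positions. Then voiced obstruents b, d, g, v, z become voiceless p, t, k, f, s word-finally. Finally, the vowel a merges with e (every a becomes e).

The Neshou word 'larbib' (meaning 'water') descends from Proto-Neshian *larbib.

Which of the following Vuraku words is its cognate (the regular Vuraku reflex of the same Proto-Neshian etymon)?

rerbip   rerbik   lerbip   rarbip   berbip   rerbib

Vuraku: *larbib > rarbib > rarbip > rerbip  (by unconditioned shift, final devoicing, vowel merger)
The other candidates each miss or misapply at least one Vuraku change.

rerbip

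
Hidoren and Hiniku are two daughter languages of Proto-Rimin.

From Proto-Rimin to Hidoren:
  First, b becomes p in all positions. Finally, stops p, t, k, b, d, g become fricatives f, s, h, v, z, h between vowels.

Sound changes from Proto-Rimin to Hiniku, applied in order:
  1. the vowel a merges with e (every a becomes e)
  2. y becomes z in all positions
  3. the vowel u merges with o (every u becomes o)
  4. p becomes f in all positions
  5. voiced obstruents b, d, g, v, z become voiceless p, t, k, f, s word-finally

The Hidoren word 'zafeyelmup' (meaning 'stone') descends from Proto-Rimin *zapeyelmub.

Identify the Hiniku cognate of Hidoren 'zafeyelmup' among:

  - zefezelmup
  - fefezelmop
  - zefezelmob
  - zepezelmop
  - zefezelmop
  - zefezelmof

zefezelmop

Hiniku: *zapeyelmub > zepeyelmub > zepezelmub > zepezelmob > zefezelmob > zefezelmop  (by vowel merger, unconditioned shift, vowel merger, unconditioned shift, final devoicing)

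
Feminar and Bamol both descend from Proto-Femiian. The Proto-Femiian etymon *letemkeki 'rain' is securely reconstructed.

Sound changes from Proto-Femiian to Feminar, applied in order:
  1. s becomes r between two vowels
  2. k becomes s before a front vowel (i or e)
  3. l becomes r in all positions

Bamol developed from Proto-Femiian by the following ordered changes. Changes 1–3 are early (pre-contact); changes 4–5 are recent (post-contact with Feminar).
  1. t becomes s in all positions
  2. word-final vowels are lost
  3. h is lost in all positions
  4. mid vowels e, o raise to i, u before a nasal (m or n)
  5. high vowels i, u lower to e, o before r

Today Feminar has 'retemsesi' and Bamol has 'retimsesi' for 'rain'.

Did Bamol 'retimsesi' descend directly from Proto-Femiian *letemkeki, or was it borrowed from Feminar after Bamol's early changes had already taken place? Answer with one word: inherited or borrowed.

If inherited, *letemkeki would pass through all of Bamol's changes:
Bamol: *letemkeki
  letemkeki → lesemkeki   [unconditioned shift]
  lesemkeki → lesemkek   [apocope]
  lesemkek (rule 3 does not apply)
  lesemkek → lesimkek   [pre-nasal raising]
  lesimkek (rule 5 does not apply)
  giving Bamol lesimkek.
If borrowed from Feminar 'retemsesi' after the early changes, it would undergo only the recent ones:
  rule 4 (pre-nasal raising): retemsesi → retimsesi
  rule 5 (pre-rhotic lowering): no change (retimsesi)
  ⇒ as a loan: retimsesi
Bamol 'retimsesi' matches the loan outcome 'retimsesi', not the inherited 'lesimkek' — it skipped the early Bamol changes, so it was borrowed from Feminar.

borrowed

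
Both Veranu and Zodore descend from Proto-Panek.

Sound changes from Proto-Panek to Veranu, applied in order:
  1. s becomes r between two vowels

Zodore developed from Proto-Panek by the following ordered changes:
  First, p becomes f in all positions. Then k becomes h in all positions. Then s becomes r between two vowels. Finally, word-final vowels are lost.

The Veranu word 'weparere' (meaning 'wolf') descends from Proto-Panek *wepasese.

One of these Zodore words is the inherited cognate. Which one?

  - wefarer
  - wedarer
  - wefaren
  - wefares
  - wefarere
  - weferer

wefarer

Zodore: *wepasese > wefasese > wefarere > wefarer  (by unconditioned shift, rhotacism, apocope)
Only 'wefarer' matches the regular Zodore development of *wepasese.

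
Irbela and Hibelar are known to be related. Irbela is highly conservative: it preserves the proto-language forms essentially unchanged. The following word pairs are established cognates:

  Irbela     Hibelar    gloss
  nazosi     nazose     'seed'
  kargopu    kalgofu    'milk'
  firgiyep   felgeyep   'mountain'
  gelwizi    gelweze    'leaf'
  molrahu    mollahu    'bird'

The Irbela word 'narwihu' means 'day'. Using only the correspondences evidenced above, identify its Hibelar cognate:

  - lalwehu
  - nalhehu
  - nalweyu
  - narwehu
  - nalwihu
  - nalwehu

kargopu ~ kalgofu, firgiyep ~ felgeyep — Irbela r corresponds to Hibelar l after a vowel, before a consonant other than r, m, n, p, b, f, v.
firgiyep ~ felgeyep, gelwizi ~ gelweze — Irbela i corresponds to Hibelar e after a consonant, before a consonant other than r, m, n, p, b, f, v.
Applying these to Irbela 'narwihu':
  narwihu → nalwihu   (r→l after a vowel, before a consonant other than r, m, n, p, b, f, v)
  nalwihu → nalwehu   (i→e after a consonant, before a consonant other than r, m, n, p, b, f, v)
So the Hibelar cognate is 'nalwehu'.

nalwehu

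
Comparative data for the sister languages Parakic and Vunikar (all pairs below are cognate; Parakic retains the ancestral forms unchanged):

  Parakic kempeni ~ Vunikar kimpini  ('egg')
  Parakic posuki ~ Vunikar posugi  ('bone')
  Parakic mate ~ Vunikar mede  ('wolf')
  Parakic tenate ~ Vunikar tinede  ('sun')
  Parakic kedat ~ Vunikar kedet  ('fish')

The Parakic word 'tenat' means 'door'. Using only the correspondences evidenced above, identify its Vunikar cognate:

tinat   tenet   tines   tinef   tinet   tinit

tinet

kempeni ~ kimpini, tenate ~ tinede — Parakic e corresponds to Vunikar i after a consonant, before a nasal.
mate ~ mede, tenate ~ tinede — Parakic a corresponds to Vunikar e after a consonant, before a consonant other than r, m, n, p, b, f, v.
Applying these to Parakic 'tenat':
  tenat → tinat   (e→i after a consonant, before a nasal)
  tinat → tinet   (a→e after a consonant, before a consonant other than r, m, n, p, b, f, v)
So the Vunikar cognate is 'tinet'.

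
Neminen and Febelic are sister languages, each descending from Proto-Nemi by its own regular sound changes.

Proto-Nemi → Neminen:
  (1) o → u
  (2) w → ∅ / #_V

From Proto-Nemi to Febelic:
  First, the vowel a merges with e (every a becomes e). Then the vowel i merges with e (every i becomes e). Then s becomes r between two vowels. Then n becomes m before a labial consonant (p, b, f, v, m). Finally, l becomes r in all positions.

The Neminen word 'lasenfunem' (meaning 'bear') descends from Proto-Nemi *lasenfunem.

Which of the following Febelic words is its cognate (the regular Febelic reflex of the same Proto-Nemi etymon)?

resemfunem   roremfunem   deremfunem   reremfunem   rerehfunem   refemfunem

reremfunem

Febelic: *lasenfunem
  lasenfunem → lesenfunem   [vowel merger]
  lesenfunem (rule 2 does not apply)
  lesenfunem → lerenfunem   [rhotacism]
  lerenfunem → leremfunem   [nasal place assimilation]
  leremfunem → reremfunem   [unconditioned shift]
  giving Febelic reremfunem.
Only 'reremfunem' matches the regular Febelic development of *lasenfunem.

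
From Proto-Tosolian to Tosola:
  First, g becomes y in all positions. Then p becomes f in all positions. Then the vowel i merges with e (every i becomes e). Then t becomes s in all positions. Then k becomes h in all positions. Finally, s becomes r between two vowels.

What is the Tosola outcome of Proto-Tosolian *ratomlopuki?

raromlofuhe

Tosola: start from *ratomlopuki.
  rule 1: no change — ratomlopuki
  rule 2 (unconditioned shift): ratomlopuki → ratomlofuki
  rule 3 (vowel merger): ratomlofuki → ratomlofuke
  rule 4 (unconditioned shift): ratomlofuke → rasomlofuke
  rule 5 (unconditioned shift): rasomlofuke → rasomlofuhe
  rule 6 (rhotacism): rasomlofuhe → raromlofuhe
  ⇒ Tosola raromlofuhe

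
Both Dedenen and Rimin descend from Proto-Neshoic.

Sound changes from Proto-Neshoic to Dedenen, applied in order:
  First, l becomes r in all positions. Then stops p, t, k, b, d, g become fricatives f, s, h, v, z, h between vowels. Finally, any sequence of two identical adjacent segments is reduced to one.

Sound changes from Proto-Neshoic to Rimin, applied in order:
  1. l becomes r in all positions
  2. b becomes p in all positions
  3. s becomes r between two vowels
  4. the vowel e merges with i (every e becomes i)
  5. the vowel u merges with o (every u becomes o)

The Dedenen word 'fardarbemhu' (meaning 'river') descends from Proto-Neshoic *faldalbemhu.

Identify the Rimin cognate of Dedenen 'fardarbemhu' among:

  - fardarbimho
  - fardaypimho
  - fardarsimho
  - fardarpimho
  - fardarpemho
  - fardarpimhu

fardarpimho

Rimin: start from *faldalbemhu.
  rule 1 (unconditioned shift): faldalbemhu → fardarbemhu
  rule 2 (unconditioned shift): fardarbemhu → fardarpemhu
  rule 3: no change — fardarpemhu
  rule 4 (vowel merger): fardarpemhu → fardarpimhu
  rule 5 (vowel merger): fardarpimhu → fardarpimho
  ⇒ Rimin fardarpimho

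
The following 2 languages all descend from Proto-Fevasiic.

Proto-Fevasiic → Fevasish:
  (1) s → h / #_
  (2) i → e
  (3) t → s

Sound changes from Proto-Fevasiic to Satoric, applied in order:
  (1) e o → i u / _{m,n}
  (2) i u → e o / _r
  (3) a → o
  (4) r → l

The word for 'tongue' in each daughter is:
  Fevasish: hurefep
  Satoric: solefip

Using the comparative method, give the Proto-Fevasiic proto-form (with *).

*surefip

Position 3: Fevasish has r, Satoric has l. Fevasish preserves r here (none of its changes turn any other segment into r), so the proto-segment is *r.
Position 2: Fevasish has u, Satoric has o. Fevasish preserves u here (none of its changes turn any other segment into u), so the proto-segment is *u.
Position 6: Fevasish has e, Satoric has i. Taking the neighbouring segments as reconstructed: Fevasish e could go back to *e or *i; Satoric i can only go back to *i — the one source consistent with every daughter is *i.
Verify the candidate proto-form against each daughter:
Fevasish: start from *surefip.
  rule 1 (debuccalisation): surefip → hurefip
  rule 2 (vowel merger): hurefip → hurefep
  rule 3: no change — hurefep
  ⇒ Fevasish hurefep
Satoric: *surefip
  surefip (rule 1 does not apply)
  surefip → sorefip   [pre-rhotic lowering]
  sorefip (rule 3 does not apply)
  sorefip → solefip   [unconditioned shift]
  giving Satoric solefip.
No other proto-form is consistent with every reflex, so the reconstruction is *surefip.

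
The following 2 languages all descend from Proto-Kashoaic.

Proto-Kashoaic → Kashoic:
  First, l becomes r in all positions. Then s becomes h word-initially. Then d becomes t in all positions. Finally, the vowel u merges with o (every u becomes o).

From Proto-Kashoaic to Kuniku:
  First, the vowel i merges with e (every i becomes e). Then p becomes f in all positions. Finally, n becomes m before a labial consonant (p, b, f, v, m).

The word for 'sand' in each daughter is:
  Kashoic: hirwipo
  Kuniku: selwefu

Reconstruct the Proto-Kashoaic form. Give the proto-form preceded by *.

*silwipu

Position 3: Kashoic has r, Kuniku has l. Kuniku preserves l here (none of its changes turn any other segment into l), so the proto-segment is *l.
Position 7: Kashoic has o, Kuniku has u. Kuniku preserves u here (none of its changes turn any other segment into u), so the proto-segment is *u.
Verify the candidate proto-form against each daughter:
Kashoic: start from *silwipu.
  rule 1 (unconditioned shift): silwipu → sirwipu
  rule 2 (debuccalisation): sirwipu → hirwipu
  rule 3: no change — hirwipu
  rule 4 (vowel merger): hirwipu → hirwipo
  ⇒ Kashoic hirwipo
Kuniku: *silwipu
  silwipu → selwepu   [vowel merger]
  selwepu → selwefu   [unconditioned shift]
  selwefu (rule 3 does not apply)
  giving Kuniku selwefu.
*silwipu is the unique common source.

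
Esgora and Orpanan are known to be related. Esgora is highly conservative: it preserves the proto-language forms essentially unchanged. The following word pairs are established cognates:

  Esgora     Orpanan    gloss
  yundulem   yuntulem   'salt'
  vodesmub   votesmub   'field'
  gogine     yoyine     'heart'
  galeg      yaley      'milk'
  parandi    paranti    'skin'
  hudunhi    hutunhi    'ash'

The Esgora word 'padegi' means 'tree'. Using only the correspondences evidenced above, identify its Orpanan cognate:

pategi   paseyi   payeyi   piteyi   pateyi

pateyi

vodesmub ~ votesmub — Esgora d corresponds to Orpanan t between vowels (before a front vowel).
gogine ~ yoyine — Esgora g corresponds to Orpanan y between vowels (before a front vowel).
Applying these to Esgora 'padegi':
  padegi → pategi   (d→t between vowels (before a front vowel))
  pategi → pateyi   (g→y between vowels (before a front vowel))
So the Orpanan cognate is 'pateyi'.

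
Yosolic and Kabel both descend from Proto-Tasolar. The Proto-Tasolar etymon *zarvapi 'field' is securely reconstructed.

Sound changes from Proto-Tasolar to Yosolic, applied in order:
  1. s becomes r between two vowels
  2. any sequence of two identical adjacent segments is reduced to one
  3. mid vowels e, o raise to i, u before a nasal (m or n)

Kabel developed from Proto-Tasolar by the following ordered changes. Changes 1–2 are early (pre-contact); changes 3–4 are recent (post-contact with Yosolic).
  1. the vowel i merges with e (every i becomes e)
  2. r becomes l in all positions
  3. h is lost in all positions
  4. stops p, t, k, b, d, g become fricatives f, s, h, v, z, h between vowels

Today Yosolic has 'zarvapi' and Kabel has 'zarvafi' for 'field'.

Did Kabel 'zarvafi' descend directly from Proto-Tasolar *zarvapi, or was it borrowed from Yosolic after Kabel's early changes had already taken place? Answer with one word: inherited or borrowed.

borrowed

If inherited, *zarvapi would pass through all of Kabel's changes:
Kabel: *zarvapi > zarvape > zalvape > zalvafe  (by vowel merger, unconditioned shift, intervocalic lenition)
If borrowed from Yosolic 'zarvapi' after the early changes, it would undergo only the recent ones:
  rule 3 (h-loss): no change (zarvapi)
  rule 4 (intervocalic lenition): zarvapi → zarvafi
  ⇒ as a loan: zarvafi
Kabel 'zarvafi' matches the loan outcome 'zarvafi', not the inherited 'zalvafe' — it skipped the early Kabel changes, so it was borrowed from Yosolic.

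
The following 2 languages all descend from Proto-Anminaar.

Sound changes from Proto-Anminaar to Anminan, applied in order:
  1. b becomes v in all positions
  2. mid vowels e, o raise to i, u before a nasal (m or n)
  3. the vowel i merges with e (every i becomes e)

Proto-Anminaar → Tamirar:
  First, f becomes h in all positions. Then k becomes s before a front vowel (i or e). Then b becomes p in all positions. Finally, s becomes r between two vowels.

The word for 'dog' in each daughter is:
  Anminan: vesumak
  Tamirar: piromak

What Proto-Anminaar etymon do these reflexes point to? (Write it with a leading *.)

Position 1: Anminan has v, Tamirar has p. Taking the neighbouring segments as reconstructed: Anminan v could go back to *b or *v; Tamirar p could go back to *p or *b — the one source consistent with every daughter is *b.
Position 2: Anminan has e, Tamirar has i. Tamirar preserves i here (none of its changes turn any other segment into i), so the proto-segment is *i.
Position 4: Anminan has u, Tamirar has o. Tamirar preserves o here (none of its changes turn any other segment into o), so the proto-segment is *o.
This points to *bisomak. Verify forward in each daughter:
Anminan: start from *bisomak.
  rule 1 (unconditioned shift): bisomak → visomak
  rule 2 (pre-nasal raising): visomak → visumak
  rule 3 (vowel merger): visumak → vesumak
  ⇒ Anminan vesumak
Tamirar: *bisomak > pisomak > piromak  (by unconditioned shift, rhotacism)
No other proto-form is consistent with every reflex, so the reconstruction is *bisomak.

*bisomak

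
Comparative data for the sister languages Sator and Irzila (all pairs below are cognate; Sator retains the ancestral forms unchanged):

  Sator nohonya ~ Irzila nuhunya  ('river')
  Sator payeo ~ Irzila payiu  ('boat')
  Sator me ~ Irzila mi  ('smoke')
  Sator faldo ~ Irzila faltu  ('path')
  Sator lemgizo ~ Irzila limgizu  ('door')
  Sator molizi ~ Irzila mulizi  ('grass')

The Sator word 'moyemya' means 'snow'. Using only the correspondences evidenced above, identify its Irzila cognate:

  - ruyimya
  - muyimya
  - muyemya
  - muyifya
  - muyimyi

muyimya

nohonya ~ nuhunya, molizi ~ mulizi — Sator o corresponds to Irzila u after a consonant, before a consonant other than r, m, n, p, b, f, v.
lemgizo ~ limgizu — Sator e corresponds to Irzila i after a consonant, before a nasal.
Applying these to Sator 'moyemya':
  moyemya → muyemya   (o→u after a consonant, before a consonant other than r, m, n, p, b, f, v)
  muyemya → muyimya   (e→i after a consonant, before a nasal)
So the Irzila cognate is 'muyimya'.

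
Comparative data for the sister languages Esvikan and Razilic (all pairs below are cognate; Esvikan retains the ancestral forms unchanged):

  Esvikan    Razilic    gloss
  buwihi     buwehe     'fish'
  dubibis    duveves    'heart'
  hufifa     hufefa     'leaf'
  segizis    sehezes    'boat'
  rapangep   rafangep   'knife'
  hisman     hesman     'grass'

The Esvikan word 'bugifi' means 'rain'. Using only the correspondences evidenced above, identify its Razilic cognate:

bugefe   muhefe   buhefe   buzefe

segizis ~ sehezes — Esvikan g corresponds to Razilic h between vowels (before a front vowel).
hufifa ~ hufefa — Esvikan i corresponds to Razilic e after a consonant, before a labial obstruent.
buwihi ~ buwehe — Esvikan i corresponds to Razilic e word-finally.
Applying these to Esvikan 'bugifi':
  bugifi → buhifi   (g→h between vowels (before a front vowel))
  buhifi → buhefi   (i→e after a consonant, before a labial obstruent)
  buhefi → buhefe   (i→e word-finally)
So the Razilic cognate is 'buhefe'.

buhefe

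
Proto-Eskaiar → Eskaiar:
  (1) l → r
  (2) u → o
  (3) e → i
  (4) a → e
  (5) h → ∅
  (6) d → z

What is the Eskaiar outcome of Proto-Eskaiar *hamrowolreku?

Eskaiar: *hamrowolreku
  hamrowolreku → hamroworreku   [unconditioned shift]
  hamroworreku → hamroworreko   [vowel merger]
  hamroworreko → hamroworriko   [vowel merger]
  hamroworriko → hemroworriko   [vowel merger]
  hemroworriko → emroworriko   [h-loss]
  emroworriko (rule 6 does not apply)
  giving Eskaiar emroworriko.

emroworriko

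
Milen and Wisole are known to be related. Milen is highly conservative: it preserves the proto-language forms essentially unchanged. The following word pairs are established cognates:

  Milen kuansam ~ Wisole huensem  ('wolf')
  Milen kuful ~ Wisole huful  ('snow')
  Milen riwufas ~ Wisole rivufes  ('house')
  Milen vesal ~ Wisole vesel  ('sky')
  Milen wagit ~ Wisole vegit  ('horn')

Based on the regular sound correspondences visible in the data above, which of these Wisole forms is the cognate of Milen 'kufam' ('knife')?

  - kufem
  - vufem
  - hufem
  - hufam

hufem

kuansam ~ huensem, kuful ~ huful — Milen k corresponds to Wisole h word-initially before a back vowel.
kuansam ~ huensem — Milen a corresponds to Wisole e after a consonant, before a nasal.
Applying these to Milen 'kufam':
  kufam → hufam   (k→h word-initially before a back vowel)
  hufam → hufem   (a→e after a consonant, before a nasal)
So the Wisole cognate is 'hufem'.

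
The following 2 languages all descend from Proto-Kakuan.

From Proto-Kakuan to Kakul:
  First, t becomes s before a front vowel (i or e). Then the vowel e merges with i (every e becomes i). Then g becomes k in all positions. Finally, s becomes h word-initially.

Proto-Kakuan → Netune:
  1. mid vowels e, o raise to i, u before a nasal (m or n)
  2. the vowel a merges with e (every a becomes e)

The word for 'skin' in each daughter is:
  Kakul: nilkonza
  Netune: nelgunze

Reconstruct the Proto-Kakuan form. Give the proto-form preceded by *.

Position 5: Kakul has o, Netune has u. Kakul preserves o here (none of its changes turn any other segment into o), so the proto-segment is *o.
Position 2: Kakul has i, Netune has e. Taking the neighbouring segments as reconstructed: Kakul i could go back to *e or *i; Netune e could go back to *a or *e — the one source consistent with every daughter is *e.
This points to *nelgonza. Verify forward in each daughter:
Kakul: *nelgonza
  nelgonza (rule 1 does not apply)
  nelgonza → nilgonza   [vowel merger]
  nilgonza → nilkonza   [unconditioned shift]
  nilkonza (rule 4 does not apply)
  giving Kakul nilkonza.
Netune: *nelgonza > nelgunza > nelgunze  (by pre-nasal raising, vowel merger)
Only *nelgonza yields all of Kakul nilkonza, Netune nelgunze.

*nelgonza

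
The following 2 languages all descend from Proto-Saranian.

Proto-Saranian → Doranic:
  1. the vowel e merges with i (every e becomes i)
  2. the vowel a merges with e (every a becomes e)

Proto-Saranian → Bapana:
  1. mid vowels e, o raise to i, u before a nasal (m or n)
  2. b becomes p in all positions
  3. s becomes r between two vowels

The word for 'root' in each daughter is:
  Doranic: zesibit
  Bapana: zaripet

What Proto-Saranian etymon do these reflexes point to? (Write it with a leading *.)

*zasibet

Position 5: Doranic has b, Bapana has p. Doranic preserves b here (none of its changes turn any other segment into b), so the proto-segment is *b.
Position 6: Doranic has i, Bapana has e. Bapana preserves e here (none of its changes turn any other segment into e), so the proto-segment is *e.
Position 2: Doranic has e, Bapana has a. Bapana preserves a here (none of its changes turn any other segment into a), so the proto-segment is *a.
Verify the candidate proto-form against each daughter:
Doranic: *zasibet
  zasibet → zasibit   [vowel merger]
  zasibit → zesibit   [vowel merger]
  giving Doranic zesibit.
Bapana: *zasibet
  zasibet (rule 1 does not apply)
  zasibet → zasipet   [unconditioned shift]
  zasipet → zaripet   [rhotacism]
  giving Bapana zaripet.
*zasibet is the unique common source.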